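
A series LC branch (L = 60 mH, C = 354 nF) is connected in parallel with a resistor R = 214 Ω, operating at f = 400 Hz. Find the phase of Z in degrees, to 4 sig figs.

-12.40°

ω = 2πf = 2513 rad/s
X_L = ωL = 150.8 Ω
X_C = 1/(ωC) = 1124 Ω
Branch 1: Z₁ = R = 214.0 Ω
Branch 2 (series LC): Z₂ = j(X_L − X_C) = −j973.2 Ω
Parallel: Z = Z₁Z₂/(Z₁+Z₂), |Z| = 209.0 Ω, ∠Z = -12.40°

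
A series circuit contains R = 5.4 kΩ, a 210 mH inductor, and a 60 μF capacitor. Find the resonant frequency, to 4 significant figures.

44.84 Hz

ω₀ = 1/√(LC) = 1/√(0.21 × 6e-05) = 281.7 rad/s
f₀ = ω₀/(2π) = 44.84 Hz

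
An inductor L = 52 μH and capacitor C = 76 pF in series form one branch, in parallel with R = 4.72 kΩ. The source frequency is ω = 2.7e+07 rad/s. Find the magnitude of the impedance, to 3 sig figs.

900 Ω

X_L = ωL = 1400 Ω
X_C = 1/(ωC) = 487 Ω
Branch 1: Z₁ = R = 4720 Ω
Branch 2 (series LC): Z₂ = j(X_L − X_C) = j917 Ω
Parallel: Z = Z₁Z₂/(Z₁+Z₂), |Z| = 900 Ω, ∠Z = 79.0°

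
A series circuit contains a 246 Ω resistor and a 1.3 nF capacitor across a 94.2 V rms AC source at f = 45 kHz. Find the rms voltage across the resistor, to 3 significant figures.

8.48 V

ω = 2πf = 282700 rad/s
X_C = 1/(ωC) = 2720 Ω
Z = 246 − j2720 Ω
|Z| = √(246² + 2720²) = 2730 Ω
I = V/|Z| = 34.5 mA
V_R = I·|Z_R| = 0.0345 × 246 = 8.48 V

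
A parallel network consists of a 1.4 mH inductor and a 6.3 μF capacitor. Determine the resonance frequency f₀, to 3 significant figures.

ω₀ = 1/√(LC) = 1/√(0.0014 × 6.3e-06) = 10650 rad/s
f₀ = ω₀/(2π) = 1.69 kHz

1.69 kHz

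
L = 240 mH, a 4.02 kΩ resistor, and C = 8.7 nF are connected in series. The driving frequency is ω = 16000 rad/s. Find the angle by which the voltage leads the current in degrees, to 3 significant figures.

X_L = ωL = 3840 Ω
X_C = 1/(ωC) = 7180 Ω
Net reactance X = X_L − X_C = -3340 Ω
Z = 4020 − j3340 Ω
|Z| = √(4020² + 3340²) = 5230 Ω
∠Z = arctan(-3340/4020) = -39.8°

-39.8°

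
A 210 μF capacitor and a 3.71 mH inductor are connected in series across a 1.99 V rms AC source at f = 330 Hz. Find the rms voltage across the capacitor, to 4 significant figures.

ω = 2πf = 2073 rad/s
X_L = ωL = 7.693 Ω
X_C = 1/(ωC) = 2.297 Ω
Net reactance X = X_L − X_C = 5.396 Ω
Z = j5.396 Ω
|Z| = √(0² + 5.396²) = 5.396 Ω
I = V/|Z| = 368.8 mA
V_C = I·|Z_C| = 0.3688 × 2.297 = 0.8470 V

0.8470 V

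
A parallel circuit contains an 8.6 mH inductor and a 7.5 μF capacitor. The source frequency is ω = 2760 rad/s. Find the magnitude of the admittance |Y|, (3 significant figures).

X_L = ωL = 23.7 Ω
X_C = 1/(ωC) = 48.3 Ω
Parallel: admittances add. Y = 1/(jωL) + jωC
Y = (0 − j0.0214) S
|Y| = 0.0214 S → |Z| = 1/|Y| = 46.7 Ω, ∠Z = −∠Y = 90.0°

21.4 mS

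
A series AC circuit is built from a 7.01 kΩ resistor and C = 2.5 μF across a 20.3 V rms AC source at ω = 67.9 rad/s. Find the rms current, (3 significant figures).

X_C = 1/(ωC) = 5890 Ω
Z = 7010 − j5890 Ω
|Z| = √(7010² + 5890²) = 9160 Ω
I = V/|Z| = 20.3/9160 = 2.22 mA

2.22 mA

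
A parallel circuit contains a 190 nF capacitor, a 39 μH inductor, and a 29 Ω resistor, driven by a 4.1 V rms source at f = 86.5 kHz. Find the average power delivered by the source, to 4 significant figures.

ω = 2πf = 543500 rad/s
X_L = ωL = 21.20 Ω
X_C = 1/(ωC) = 9.684 Ω
Parallel: admittances add. Y = 1/R + 1/(jωL) + jωC
Y = (0.03448 + j0.05609) S
|Y| = 0.06584 S → |Z| = 1/|Y| = 15.19 Ω, ∠Z = −∠Y = -58.42°
I = V/|Z| = 269.9 mA
P = VI cos φ = 4.1 × 0.2699 × cos(-58.42°) = 579.7 mW

579.7 mW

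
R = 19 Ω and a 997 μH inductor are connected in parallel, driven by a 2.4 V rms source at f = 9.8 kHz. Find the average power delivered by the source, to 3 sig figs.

ω = 2πf = 61580 rad/s
X_L = ωL = 61.4 Ω
Parallel: admittances add. Y = 1/R + 1/(jωL)
Y = (0.0526 − j0.0163) S
|Y| = 0.0551 S → |Z| = 1/|Y| = 18.2 Ω, ∠Z = −∠Y = 17.2°
I = V/|Z| = 132 mA
P = VI cos φ = 2.4 × 0.132 × cos(17.2°) = 303 mW

303 mW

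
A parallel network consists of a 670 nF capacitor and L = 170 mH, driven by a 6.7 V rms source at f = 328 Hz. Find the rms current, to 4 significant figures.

ω = 2πf = 2061 rad/s
X_L = ωL = 350.4 Ω
X_C = 1/(ωC) = 724.2 Ω
Parallel: admittances add. Y = 1/(jωL) + jωC
Y = (0 − j0.001473) S
|Y| = 0.001473 S → |Z| = 1/|Y| = 678.7 Ω, ∠Z = −∠Y = 90.00°
I = V/|Z| = 6.7/678.7 = 9.872 mA

9.872 mA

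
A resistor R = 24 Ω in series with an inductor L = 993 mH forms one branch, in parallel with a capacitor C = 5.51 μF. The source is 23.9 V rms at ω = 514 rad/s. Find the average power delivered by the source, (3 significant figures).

52.5 mW

X_L = ωL = 510 Ω
X_C = 1/(ωC) = 353 Ω
Branch 1 (R+jX_L): Z₁ = 24.0 + j510 Ω, |Z₁| = 511 Ω
Branch 2 (−jX_C): Z₂ = −j353 Ω
Parallel: Z = Z₁Z₂/(Z₁+Z₂), |Z| = 1130 Ω, ∠Z = -84.0°
I = V/|Z| = 21.1 mA
P = VI cos φ = 23.9 × 0.0211 × cos(-84.0°) = 52.5 mW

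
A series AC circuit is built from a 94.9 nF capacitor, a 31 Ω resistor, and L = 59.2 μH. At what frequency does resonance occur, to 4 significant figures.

ω₀ = 1/√(LC) = 1/√(5.92e-05 × 9.49e-08) = 421900 rad/s
f₀ = ω₀/(2π) = 67.15 kHz

67.15 kHz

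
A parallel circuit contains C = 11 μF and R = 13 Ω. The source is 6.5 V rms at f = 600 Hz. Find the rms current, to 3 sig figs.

ω = 2πf = 3770 rad/s
X_C = 1/(ωC) = 24.1 Ω
Parallel: admittances add. Y = 1/R + jωC
Y = (0.0769 + j0.0415) S
|Y| = 0.0874 S → |Z| = 1/|Y| = 11.4 Ω, ∠Z = −∠Y = -28.3°
I = V/|Z| = 6.5/11.4 = 568 mA

568 mA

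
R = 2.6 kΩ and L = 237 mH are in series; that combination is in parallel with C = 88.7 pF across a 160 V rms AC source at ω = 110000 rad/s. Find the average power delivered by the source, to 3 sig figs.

X_L = ωL = 26100 Ω
X_C = 1/(ωC) = 102000 Ω
Branch 1 (R+jX_L): Z₁ = 2600 + j26100 Ω, |Z₁| = 26200 Ω
Branch 2 (−jX_C): Z₂ = −j102000 Ω
Parallel: Z = Z₁Z₂/(Z₁+Z₂), |Z| = 35100 Ω, ∠Z = 82.4°
I = V/|Z| = 4.56 mA
P = VI cos φ = 160 × 0.00456 × cos(82.4°) = 97.0 mW

97.0 mW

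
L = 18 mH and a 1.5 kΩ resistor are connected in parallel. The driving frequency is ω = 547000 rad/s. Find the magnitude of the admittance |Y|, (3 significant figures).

674 μS

X_L = ωL = 9850 Ω
Parallel: admittances add. Y = 1/R + 1/(jωL)
Y = (0.000667 − j0.000102) S
|Y| = 0.000674 S → |Z| = 1/|Y| = 1480 Ω, ∠Z = −∠Y = 8.66°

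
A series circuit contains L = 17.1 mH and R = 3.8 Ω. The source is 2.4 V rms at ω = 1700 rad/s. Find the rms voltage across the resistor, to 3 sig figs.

X_L = ωL = 29.1 Ω
Z = 3.80 + j29.1 Ω
|Z| = √(3.80² + 29.1²) = 29.3 Ω
I = V/|Z| = 81.9 mA
V_R = I·|Z_R| = 0.0819 × 3.80 = 0.311 V

0.311 V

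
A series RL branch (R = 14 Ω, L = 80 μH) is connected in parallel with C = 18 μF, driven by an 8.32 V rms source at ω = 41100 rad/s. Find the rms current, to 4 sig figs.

X_L = ωL = 3.288 Ω
X_C = 1/(ωC) = 1.352 Ω
Branch 1 (R+jX_L): Z₁ = 14.00 + j3.288 Ω, |Z₁| = 14.38 Ω
Branch 2 (−jX_C): Z₂ = −j1.352 Ω
Parallel: Z = Z₁Z₂/(Z₁+Z₂), |Z| = 1.375 Ω, ∠Z = -84.66°
I = V/|Z| = 8.32/1.375 = 6.049 A

6.049 A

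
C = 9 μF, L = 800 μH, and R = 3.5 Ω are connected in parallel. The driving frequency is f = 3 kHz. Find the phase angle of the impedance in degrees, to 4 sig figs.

ω = 2πf = 18850 rad/s
X_L = ωL = 15.08 Ω
X_C = 1/(ωC) = 5.895 Ω
Parallel: admittances add. Y = 1/R + 1/(jωL) + jωC
Y = (0.2857 + j0.1033) S
|Y| = 0.3038 S → |Z| = 1/|Y| = 3.291 Ω, ∠Z = −∠Y = -19.88°

-19.88°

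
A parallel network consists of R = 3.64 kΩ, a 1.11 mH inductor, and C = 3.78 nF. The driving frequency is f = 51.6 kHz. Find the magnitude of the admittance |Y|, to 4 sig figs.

ω = 2πf = 324200 rad/s
X_L = ωL = 359.9 Ω
X_C = 1/(ωC) = 816.0 Ω
Parallel: admittances add. Y = 1/R + 1/(jωL) + jωC
Y = (0.0002747 − j0.001553) S
|Y| = 0.001577 S → |Z| = 1/|Y| = 634.0 Ω, ∠Z = −∠Y = 79.97°

1.577 mS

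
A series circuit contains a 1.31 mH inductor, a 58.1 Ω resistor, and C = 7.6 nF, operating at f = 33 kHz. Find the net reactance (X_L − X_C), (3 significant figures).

-363 Ω

ω = 2πf = 207300 rad/s
X_L = ωL = 272 Ω
X_C = 1/(ωC) = 635 Ω
X = 272 − 635 = -363 Ω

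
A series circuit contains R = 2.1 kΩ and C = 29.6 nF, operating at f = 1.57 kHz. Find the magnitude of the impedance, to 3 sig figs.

ω = 2πf = 9865 rad/s
X_C = 1/(ωC) = 3420 Ω
Z = 2100 − j3420 Ω
|Z| = √(2100² + 3420²) = 4020 Ω

4020 Ω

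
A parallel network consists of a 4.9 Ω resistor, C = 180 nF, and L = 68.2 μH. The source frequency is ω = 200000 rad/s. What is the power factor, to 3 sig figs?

X_L = ωL = 13.6 Ω
X_C = 1/(ωC) = 27.8 Ω
Parallel: admittances add. Y = 1/R + 1/(jωL) + jωC
Y = (0.204 − j0.0373) S
|Y| = 0.207 S → |Z| = 1/|Y| = 4.82 Ω, ∠Z = −∠Y = 10.4°
cos φ = cos(10.4°) = 0.984

0.984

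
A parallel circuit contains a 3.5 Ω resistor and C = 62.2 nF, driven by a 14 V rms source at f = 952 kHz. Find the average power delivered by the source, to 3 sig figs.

56.0 W

ω = 2πf = 5.982e+06 rad/s
X_C = 1/(ωC) = 2.69 Ω
Parallel: admittances add. Y = 1/R + jωC
Y = (0.286 + j0.372) S
|Y| = 0.469 S → |Z| = 1/|Y| = 2.13 Ω, ∠Z = −∠Y = -52.5°
I = V/|Z| = 6.57 A
P = VI cos φ = 14 × 6.57 × cos(-52.5°) = 56.0 W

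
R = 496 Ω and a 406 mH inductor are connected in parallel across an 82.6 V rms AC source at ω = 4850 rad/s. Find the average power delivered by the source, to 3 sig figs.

13.8 W

X_L = ωL = 1970 Ω
Parallel: admittances add. Y = 1/R + 1/(jωL)
Y = (0.00202 − j0.000508) S
|Y| = 0.00208 S → |Z| = 1/|Y| = 481 Ω, ∠Z = −∠Y = 14.1°
I = V/|Z| = 172 mA
P = VI cos φ = 82.6 × 0.172 × cos(14.1°) = 13.8 W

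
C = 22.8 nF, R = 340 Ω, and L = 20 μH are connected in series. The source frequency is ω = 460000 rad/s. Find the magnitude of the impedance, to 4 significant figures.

350.7 Ω

X_L = ωL = 9.200 Ω
X_C = 1/(ωC) = 95.35 Ω
Net reactance X = X_L − X_C = -86.15 Ω
Z = 340.0 − j86.15 Ω
|Z| = √(340.0² + 86.15²) = 350.7 Ω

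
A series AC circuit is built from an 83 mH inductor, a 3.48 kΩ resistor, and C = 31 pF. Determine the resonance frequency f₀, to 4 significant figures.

ω₀ = 1/√(LC) = 1/√(0.083 × 3.1e-11) = 623400 rad/s
f₀ = ω₀/(2π) = 99.22 kHz

99.22 kHz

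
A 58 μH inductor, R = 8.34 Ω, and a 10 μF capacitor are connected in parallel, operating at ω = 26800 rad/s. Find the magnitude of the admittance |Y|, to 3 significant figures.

X_L = ωL = 1.55 Ω
X_C = 1/(ωC) = 3.73 Ω
Parallel: admittances add. Y = 1/R + 1/(jωL) + jωC
Y = (0.120 − j0.375) S
|Y| = 0.394 S → |Z| = 1/|Y| = 2.54 Ω, ∠Z = −∠Y = 72.3°

394 mS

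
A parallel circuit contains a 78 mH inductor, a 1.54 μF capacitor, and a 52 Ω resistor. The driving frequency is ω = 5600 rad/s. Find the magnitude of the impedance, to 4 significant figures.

49.39 Ω

X_L = ωL = 436.8 Ω
X_C = 1/(ωC) = 116.0 Ω
Parallel: admittances add. Y = 1/R + 1/(jωL) + jωC
Y = (0.01923 + j0.006335) S
|Y| = 0.02025 S → |Z| = 1/|Y| = 49.39 Ω, ∠Z = −∠Y = -18.23°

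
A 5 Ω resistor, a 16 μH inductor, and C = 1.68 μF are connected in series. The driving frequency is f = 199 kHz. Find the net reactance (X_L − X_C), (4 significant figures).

ω = 2πf = 1.25e+06 rad/s
X_L = ωL = 20.01 Ω
X_C = 1/(ωC) = 0.4761 Ω
X = 20.01 − 0.4761 = 19.53 Ω

19.53 Ω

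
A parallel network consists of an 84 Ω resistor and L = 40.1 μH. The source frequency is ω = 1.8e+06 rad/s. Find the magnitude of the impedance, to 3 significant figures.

54.7 Ω

X_L = ωL = 72.2 Ω
Parallel: admittances add. Y = 1/R + 1/(jωL)
Y = (0.0119 − j0.0139) S
|Y| = 0.0183 S → |Z| = 1/|Y| = 54.7 Ω, ∠Z = −∠Y = 49.3°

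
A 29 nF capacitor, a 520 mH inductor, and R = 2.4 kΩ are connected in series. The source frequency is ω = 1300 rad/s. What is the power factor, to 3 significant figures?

X_L = ωL = 676 Ω
X_C = 1/(ωC) = 26500 Ω
Net reactance X = X_L − X_C = -25800 Ω
Z = 2400 − j25800 Ω
|Z| = √(2400² + 25800²) = 26000 Ω
∠Z = arctan(-25800/2400) = -84.7°
cos φ = cos(-84.7°) = 0.0924

0.0924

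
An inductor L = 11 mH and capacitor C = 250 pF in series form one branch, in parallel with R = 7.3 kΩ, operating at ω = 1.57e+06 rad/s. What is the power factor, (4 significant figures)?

0.8959

X_L = ωL = 17270 Ω
X_C = 1/(ωC) = 2548 Ω
Branch 1: Z₁ = R = 7300 Ω
Branch 2 (series LC): Z₂ = j(X_L − X_C) = j14720 Ω
Parallel: Z = Z₁Z₂/(Z₁+Z₂), |Z| = 6540 Ω, ∠Z = 26.37°
cos φ = cos(26.37°) = 0.8959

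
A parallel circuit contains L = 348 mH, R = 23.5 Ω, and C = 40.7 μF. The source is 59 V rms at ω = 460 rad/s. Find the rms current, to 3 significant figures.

2.62 A

X_L = ωL = 160 Ω
X_C = 1/(ωC) = 53.4 Ω
Parallel: admittances add. Y = 1/R + 1/(jωL) + jωC
Y = (0.0426 + j0.0125) S
|Y| = 0.0443 S → |Z| = 1/|Y| = 22.6 Ω, ∠Z = −∠Y = -16.3°
I = V/|Z| = 59/22.6 = 2.62 A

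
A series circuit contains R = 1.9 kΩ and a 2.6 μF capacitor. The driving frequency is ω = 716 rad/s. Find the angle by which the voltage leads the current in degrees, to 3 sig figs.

-15.8°

X_C = 1/(ωC) = 537 Ω
Z = 1900 − j537 Ω
|Z| = √(1900² + 537²) = 1970 Ω
∠Z = arctan(-537/1900) = -15.8°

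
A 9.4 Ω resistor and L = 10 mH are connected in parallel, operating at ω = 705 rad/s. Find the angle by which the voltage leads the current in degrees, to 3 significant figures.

X_L = ωL = 7.05 Ω
Parallel: admittances add. Y = 1/R + 1/(jωL)
Y = (0.106 − j0.142) S
|Y| = 0.177 S → |Z| = 1/|Y| = 5.64 Ω, ∠Z = −∠Y = 53.1°

53.1°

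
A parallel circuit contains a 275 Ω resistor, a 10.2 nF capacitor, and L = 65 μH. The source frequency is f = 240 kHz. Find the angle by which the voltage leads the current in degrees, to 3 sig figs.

ω = 2πf = 1.508e+06 rad/s
X_L = ωL = 98.0 Ω
X_C = 1/(ωC) = 65.0 Ω
Parallel: admittances add. Y = 1/R + 1/(jωL) + jωC
Y = (0.00364 + j0.00518) S
|Y| = 0.00633 S → |Z| = 1/|Y| = 158 Ω, ∠Z = −∠Y = -54.9°

-54.9°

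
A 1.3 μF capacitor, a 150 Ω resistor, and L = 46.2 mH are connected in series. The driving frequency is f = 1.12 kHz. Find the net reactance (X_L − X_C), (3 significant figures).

216 Ω

ω = 2πf = 7037 rad/s
X_L = ωL = 325 Ω
X_C = 1/(ωC) = 109 Ω
X = 325 − 109 = 216 Ω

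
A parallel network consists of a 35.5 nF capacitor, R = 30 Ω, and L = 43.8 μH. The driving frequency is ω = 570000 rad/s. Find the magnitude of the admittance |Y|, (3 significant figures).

X_L = ωL = 25.0 Ω
X_C = 1/(ωC) = 49.4 Ω
Parallel: admittances add. Y = 1/R + 1/(jωL) + jωC
Y = (0.0333 − j0.0198) S
|Y| = 0.0388 S → |Z| = 1/|Y| = 25.8 Ω, ∠Z = −∠Y = 30.7°

38.8 mS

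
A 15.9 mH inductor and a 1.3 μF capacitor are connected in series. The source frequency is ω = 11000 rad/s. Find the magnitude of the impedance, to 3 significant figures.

X_L = ωL = 175 Ω
X_C = 1/(ωC) = 69.9 Ω
Net reactance X = X_L − X_C = 105 Ω
Z = j105 Ω
|Z| = √(0² + 105²) = 105 Ω

105 Ω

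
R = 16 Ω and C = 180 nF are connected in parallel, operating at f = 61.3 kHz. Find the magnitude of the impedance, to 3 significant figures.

ω = 2πf = 385200 rad/s
X_C = 1/(ωC) = 14.4 Ω
Parallel: admittances add. Y = 1/R + jωC
Y = (0.0625 + j0.0693) S
|Y| = 0.0933 S → |Z| = 1/|Y| = 10.7 Ω, ∠Z = −∠Y = -48.0°

10.7 Ω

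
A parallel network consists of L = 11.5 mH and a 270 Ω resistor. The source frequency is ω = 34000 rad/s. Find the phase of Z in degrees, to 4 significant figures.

X_L = ωL = 391.0 Ω
Parallel: admittances add. Y = 1/R + 1/(jωL)
Y = (0.003704 − j0.002558) S
|Y| = 0.004501 S → |Z| = 1/|Y| = 222.2 Ω, ∠Z = −∠Y = 34.63°

34.63°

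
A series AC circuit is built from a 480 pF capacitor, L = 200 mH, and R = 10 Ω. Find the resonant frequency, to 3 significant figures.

16.2 kHz

ω₀ = 1/√(LC) = 1/√(0.2 × 4.8e-10) = 102100 rad/s
f₀ = ω₀/(2π) = 16.2 kHz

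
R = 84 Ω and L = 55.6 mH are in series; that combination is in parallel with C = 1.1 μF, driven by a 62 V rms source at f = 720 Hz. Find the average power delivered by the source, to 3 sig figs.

ω = 2πf = 4524 rad/s
X_L = ωL = 252 Ω
X_C = 1/(ωC) = 201 Ω
Branch 1 (R+jX_L): Z₁ = 84.0 + j252 Ω, |Z₁| = 265 Ω
Branch 2 (−jX_C): Z₂ = −j201 Ω
Parallel: Z = Z₁Z₂/(Z₁+Z₂), |Z| = 543 Ω, ∠Z = -49.5°
I = V/|Z| = 114 mA
P = VI cos φ = 62 × 0.114 × cos(-49.5°) = 4.59 W

4.59 W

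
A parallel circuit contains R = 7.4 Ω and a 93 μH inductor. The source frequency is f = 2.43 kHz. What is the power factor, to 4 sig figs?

ω = 2πf = 15270 rad/s
X_L = ωL = 1.420 Ω
Parallel: admittances add. Y = 1/R + 1/(jωL)
Y = (0.1351 − j0.7043) S
|Y| = 0.7171 S → |Z| = 1/|Y| = 1.394 Ω, ∠Z = −∠Y = 79.14°
cos φ = cos(79.14°) = 0.1884

0.1884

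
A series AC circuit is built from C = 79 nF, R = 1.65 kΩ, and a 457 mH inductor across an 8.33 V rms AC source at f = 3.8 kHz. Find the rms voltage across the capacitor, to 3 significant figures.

ω = 2πf = 23880 rad/s
X_L = ωL = 10900 Ω
X_C = 1/(ωC) = 530 Ω
Net reactance X = X_L − X_C = 10400 Ω
Z = 1650 + j10400 Ω
|Z| = √(1650² + 10400²) = 10500 Ω
I = V/|Z| = 792 μA
V_C = I·|Z_C| = 0.000792 × 530 = 0.420 V

0.420 V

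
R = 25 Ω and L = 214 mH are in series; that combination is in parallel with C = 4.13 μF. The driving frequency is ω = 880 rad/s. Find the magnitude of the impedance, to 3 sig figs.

578 Ω

X_L = ωL = 188 Ω
X_C = 1/(ωC) = 275 Ω
Branch 1 (R+jX_L): Z₁ = 25.0 + j188 Ω, |Z₁| = 190 Ω
Branch 2 (−jX_C): Z₂ = −j275 Ω
Parallel: Z = Z₁Z₂/(Z₁+Z₂), |Z| = 578 Ω, ∠Z = 66.4°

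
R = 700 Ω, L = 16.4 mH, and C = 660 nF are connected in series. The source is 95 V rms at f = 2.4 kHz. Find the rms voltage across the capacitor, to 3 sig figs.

ω = 2πf = 15080 rad/s
X_L = ωL = 247 Ω
X_C = 1/(ωC) = 100 Ω
Net reactance X = X_L − X_C = 147 Ω
Z = 700 + j147 Ω
|Z| = √(700² + 147²) = 715 Ω
I = V/|Z| = 133 mA
V_C = I·|Z_C| = 0.133 × 100 = 13.3 V

13.3 V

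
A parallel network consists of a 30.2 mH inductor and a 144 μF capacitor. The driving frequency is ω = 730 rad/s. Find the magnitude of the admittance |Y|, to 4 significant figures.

59.76 mS

X_L = ωL = 22.05 Ω
X_C = 1/(ωC) = 9.513 Ω
Parallel: admittances add. Y = 1/(jωL) + jωC
Y = (0 + j0.05976) S
|Y| = 0.05976 S → |Z| = 1/|Y| = 16.73 Ω, ∠Z = −∠Y = -90.00°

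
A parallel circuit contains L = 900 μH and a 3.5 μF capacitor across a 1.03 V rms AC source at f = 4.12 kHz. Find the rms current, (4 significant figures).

49.11 mA

ω = 2πf = 25890 rad/s
X_L = ωL = 23.30 Ω
X_C = 1/(ωC) = 11.04 Ω
Parallel: admittances add. Y = 1/(jωL) + jωC
Y = (0 + j0.04768) S
|Y| = 0.04768 S → |Z| = 1/|Y| = 20.97 Ω, ∠Z = −∠Y = -90.00°
I = V/|Z| = 1.03/20.97 = 49.11 mA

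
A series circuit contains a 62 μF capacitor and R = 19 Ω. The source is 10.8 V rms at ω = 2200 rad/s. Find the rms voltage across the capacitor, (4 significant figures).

X_C = 1/(ωC) = 7.331 Ω
Z = 19.00 − j7.331 Ω
|Z| = √(19.00² + 7.331²) = 20.37 Ω
I = V/|Z| = 530.3 mA
V_C = I·|Z_C| = 0.5303 × 7.331 = 3.888 V

3.888 V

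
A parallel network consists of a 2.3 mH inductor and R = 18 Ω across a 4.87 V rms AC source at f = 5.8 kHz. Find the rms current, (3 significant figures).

277 mA

ω = 2πf = 36440 rad/s
X_L = ωL = 83.8 Ω
Parallel: admittances add. Y = 1/R + 1/(jωL)
Y = (0.0556 − j0.0119) S
|Y| = 0.0568 S → |Z| = 1/|Y| = 17.6 Ω, ∠Z = −∠Y = 12.1°
I = V/|Z| = 4.87/17.6 = 277 mA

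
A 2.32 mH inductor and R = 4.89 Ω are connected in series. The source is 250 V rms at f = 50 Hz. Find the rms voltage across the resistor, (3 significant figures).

ω = 2πf = 314.2 rad/s
X_L = ωL = 0.729 Ω
Z = 4.89 + j0.729 Ω
|Z| = √(4.89² + 0.729²) = 4.94 Ω
I = V/|Z| = 50.6 A
V_R = I·|Z_R| = 50.6 × 4.89 = 247 V

247 V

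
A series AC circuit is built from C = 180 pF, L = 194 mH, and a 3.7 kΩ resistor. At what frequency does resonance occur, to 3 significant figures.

26.9 kHz

ω₀ = 1/√(LC) = 1/√(0.194 × 1.8e-10) = 169200 rad/s
f₀ = ω₀/(2π) = 26.9 kHz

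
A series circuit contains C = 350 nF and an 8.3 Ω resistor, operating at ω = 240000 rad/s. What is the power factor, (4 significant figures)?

0.5719

X_C = 1/(ωC) = 11.90 Ω
Z = 8.300 − j11.90 Ω
|Z| = √(8.300² + 11.90²) = 14.51 Ω
∠Z = arctan(-11.90/8.300) = -55.12°
cos φ = cos(-55.12°) = 0.5719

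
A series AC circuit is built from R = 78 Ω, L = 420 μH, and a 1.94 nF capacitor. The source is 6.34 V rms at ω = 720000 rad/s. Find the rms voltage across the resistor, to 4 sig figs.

1.175 V

X_L = ωL = 302.4 Ω
X_C = 1/(ωC) = 715.9 Ω
Net reactance X = X_L − X_C = -413.5 Ω
Z = 78.00 − j413.5 Ω
|Z| = √(78.00² + 413.5²) = 420.8 Ω
I = V/|Z| = 15.07 mA
V_R = I·|Z_R| = 0.01507 × 78.00 = 1.175 V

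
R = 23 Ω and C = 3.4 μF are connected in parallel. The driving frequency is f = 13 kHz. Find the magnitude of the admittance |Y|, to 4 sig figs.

ω = 2πf = 81680 rad/s
X_C = 1/(ωC) = 3.601 Ω
Parallel: admittances add. Y = 1/R + jωC
Y = (0.04348 + j0.2777) S
|Y| = 0.2811 S → |Z| = 1/|Y| = 3.557 Ω, ∠Z = −∠Y = -81.10°

281.1 mS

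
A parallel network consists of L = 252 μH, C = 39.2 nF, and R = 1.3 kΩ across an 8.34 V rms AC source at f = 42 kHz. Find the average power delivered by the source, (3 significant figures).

53.5 mW

ω = 2πf = 263900 rad/s
X_L = ωL = 66.5 Ω
X_C = 1/(ωC) = 96.7 Ω
Parallel: admittances add. Y = 1/R + 1/(jωL) + jωC
Y = (0.000769 − j0.00469) S
|Y| = 0.00476 S → |Z| = 1/|Y| = 210 Ω, ∠Z = −∠Y = 80.7°
I = V/|Z| = 39.7 mA
P = VI cos φ = 8.34 × 0.0397 × cos(80.7°) = 53.5 mW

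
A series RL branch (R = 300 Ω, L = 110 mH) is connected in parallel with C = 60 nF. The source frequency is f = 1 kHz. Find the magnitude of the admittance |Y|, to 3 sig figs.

993 μS

ω = 2πf = 6283 rad/s
X_L = ωL = 691 Ω
X_C = 1/(ωC) = 2650 Ω
Branch 1 (R+jX_L): Z₁ = 300 + j691 Ω, |Z₁| = 753 Ω
Branch 2 (−jX_C): Z₂ = −j2650 Ω
Parallel: Z = Z₁Z₂/(Z₁+Z₂), |Z| = 1010 Ω, ∠Z = 57.8°
|Y| = 1/|Z| = 993 μS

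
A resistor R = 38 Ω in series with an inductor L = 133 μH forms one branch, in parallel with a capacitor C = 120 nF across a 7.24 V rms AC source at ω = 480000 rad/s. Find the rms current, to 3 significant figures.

337 mA

X_L = ωL = 63.8 Ω
X_C = 1/(ωC) = 17.4 Ω
Branch 1 (R+jX_L): Z₁ = 38.0 + j63.8 Ω, |Z₁| = 74.3 Ω
Branch 2 (−jX_C): Z₂ = −j17.4 Ω
Parallel: Z = Z₁Z₂/(Z₁+Z₂), |Z| = 21.5 Ω, ∠Z = -81.5°
I = V/|Z| = 7.24/21.5 = 337 mA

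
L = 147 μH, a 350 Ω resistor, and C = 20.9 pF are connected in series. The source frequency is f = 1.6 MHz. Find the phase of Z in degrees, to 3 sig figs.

ω = 2πf = 1.005e+07 rad/s
X_L = ωL = 1480 Ω
X_C = 1/(ωC) = 4760 Ω
Net reactance X = X_L − X_C = -3280 Ω
Z = 350 − j3280 Ω
|Z| = √(350² + 3280²) = 3300 Ω
∠Z = arctan(-3280/350) = -83.9°

-83.9°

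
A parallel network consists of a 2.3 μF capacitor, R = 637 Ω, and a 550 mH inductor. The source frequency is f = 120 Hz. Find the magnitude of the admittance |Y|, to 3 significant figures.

1.71 mS

ω = 2πf = 754.0 rad/s
X_L = ωL = 415 Ω
X_C = 1/(ωC) = 577 Ω
Parallel: admittances add. Y = 1/R + 1/(jωL) + jωC
Y = (0.00157 − j0.000677) S
|Y| = 0.00171 S → |Z| = 1/|Y| = 585 Ω, ∠Z = −∠Y = 23.3°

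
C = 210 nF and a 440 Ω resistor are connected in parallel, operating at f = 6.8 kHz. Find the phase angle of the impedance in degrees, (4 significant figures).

ω = 2πf = 42730 rad/s
X_C = 1/(ωC) = 111.5 Ω
Parallel: admittances add. Y = 1/R + jωC
Y = (0.002273 + j0.008972) S
|Y| = 0.009256 S → |Z| = 1/|Y| = 108.0 Ω, ∠Z = −∠Y = -75.79°

-75.79°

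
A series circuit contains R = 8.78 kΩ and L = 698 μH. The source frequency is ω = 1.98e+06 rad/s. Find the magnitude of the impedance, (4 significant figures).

X_L = ωL = 1382 Ω
Z = 8780 + j1382 Ω
|Z| = √(8780² + 1382²) = 8888 Ω

8888 Ω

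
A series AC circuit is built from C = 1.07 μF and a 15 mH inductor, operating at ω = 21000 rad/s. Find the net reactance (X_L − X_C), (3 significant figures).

X_L = ωL = 315 Ω
X_C = 1/(ωC) = 44.5 Ω
X = 315 − 44.5 = 270 Ω

270 Ω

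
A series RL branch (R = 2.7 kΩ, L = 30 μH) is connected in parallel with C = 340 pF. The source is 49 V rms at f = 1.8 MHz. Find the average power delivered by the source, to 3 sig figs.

ω = 2πf = 1.131e+07 rad/s
X_L = ωL = 339 Ω
X_C = 1/(ωC) = 260 Ω
Branch 1 (R+jX_L): Z₁ = 2700 + j339 Ω, |Z₁| = 2720 Ω
Branch 2 (−jX_C): Z₂ = −j260 Ω
Parallel: Z = Z₁Z₂/(Z₁+Z₂), |Z| = 262 Ω, ∠Z = -84.5°
I = V/|Z| = 187 mA
P = VI cos φ = 49 × 0.187 × cos(-84.5°) = 875 mW

875 mW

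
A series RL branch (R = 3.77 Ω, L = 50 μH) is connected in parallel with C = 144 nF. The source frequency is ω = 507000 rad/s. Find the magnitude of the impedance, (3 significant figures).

X_L = ωL = 25.4 Ω
X_C = 1/(ωC) = 13.7 Ω
Branch 1 (R+jX_L): Z₁ = 3.77 + j25.4 Ω, |Z₁| = 25.6 Ω
Branch 2 (−jX_C): Z₂ = −j13.7 Ω
Parallel: Z = Z₁Z₂/(Z₁+Z₂), |Z| = 28.7 Ω, ∠Z = -80.5°

28.7 Ω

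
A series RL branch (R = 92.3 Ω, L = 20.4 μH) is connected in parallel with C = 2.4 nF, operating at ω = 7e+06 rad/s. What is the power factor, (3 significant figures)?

0.260

X_L = ωL = 143 Ω
X_C = 1/(ωC) = 59.5 Ω
Branch 1 (R+jX_L): Z₁ = 92.3 + j143 Ω, |Z₁| = 170 Ω
Branch 2 (−jX_C): Z₂ = −j59.5 Ω
Parallel: Z = Z₁Z₂/(Z₁+Z₂), |Z| = 81.4 Ω, ∠Z = -74.9°
cos φ = cos(-74.9°) = 0.260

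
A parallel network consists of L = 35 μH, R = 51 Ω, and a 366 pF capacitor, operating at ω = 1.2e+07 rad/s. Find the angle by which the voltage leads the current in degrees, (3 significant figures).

X_L = ωL = 420 Ω
X_C = 1/(ωC) = 228 Ω
Parallel: admittances add. Y = 1/R + 1/(jωL) + jωC
Y = (0.0196 + j0.00201) S
|Y| = 0.0197 S → |Z| = 1/|Y| = 50.7 Ω, ∠Z = −∠Y = -5.86°

-5.86°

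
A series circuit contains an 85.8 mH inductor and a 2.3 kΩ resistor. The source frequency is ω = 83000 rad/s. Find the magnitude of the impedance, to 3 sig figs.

X_L = ωL = 7120 Ω
Z = 2300 + j7120 Ω
|Z| = √(2300² + 7120²) = 7480 Ω

7480 Ω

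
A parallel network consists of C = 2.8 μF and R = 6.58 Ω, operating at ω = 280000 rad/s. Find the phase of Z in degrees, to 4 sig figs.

-79.03°

X_C = 1/(ωC) = 1.276 Ω
Parallel: admittances add. Y = 1/R + jωC
Y = (0.1520 + j0.7840) S
|Y| = 0.7986 S → |Z| = 1/|Y| = 1.252 Ω, ∠Z = −∠Y = -79.03°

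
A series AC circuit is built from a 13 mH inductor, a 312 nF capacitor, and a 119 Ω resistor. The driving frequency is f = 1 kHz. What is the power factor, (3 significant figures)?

ω = 2πf = 6283 rad/s
X_L = ωL = 81.7 Ω
X_C = 1/(ωC) = 510 Ω
Net reactance X = X_L − X_C = -428 Ω
Z = 119 − j428 Ω
|Z| = √(119² + 428²) = 445 Ω
∠Z = arctan(-428/119) = -74.5°
cos φ = cos(-74.5°) = 0.268

0.268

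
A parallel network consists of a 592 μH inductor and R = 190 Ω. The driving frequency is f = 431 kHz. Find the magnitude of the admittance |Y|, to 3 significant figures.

ω = 2πf = 2.708e+06 rad/s
X_L = ωL = 1600 Ω
Parallel: admittances add. Y = 1/R + 1/(jωL)
Y = (0.00526 − j0.000624) S
|Y| = 0.00530 S → |Z| = 1/|Y| = 189 Ω, ∠Z = −∠Y = 6.76°

5.30 mS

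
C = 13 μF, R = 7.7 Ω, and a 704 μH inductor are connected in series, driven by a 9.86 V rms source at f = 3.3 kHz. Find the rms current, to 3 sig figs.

ω = 2πf = 20730 rad/s
X_L = ωL = 14.6 Ω
X_C = 1/(ωC) = 3.71 Ω
Net reactance X = X_L − X_C = 10.9 Ω
Z = 7.70 + j10.9 Ω
|Z| = √(7.70² + 10.9²) = 13.3 Ω
I = V/|Z| = 9.86/13.3 = 739 mA

739 mA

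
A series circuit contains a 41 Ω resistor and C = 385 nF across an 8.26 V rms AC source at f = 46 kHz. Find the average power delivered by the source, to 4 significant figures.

ω = 2πf = 289000 rad/s
X_C = 1/(ωC) = 8.987 Ω
Z = 41.00 − j8.987 Ω
|Z| = √(41.00² + 8.987²) = 41.97 Ω
∠Z = arctan(-8.987/41.00) = -12.36°
I = V/|Z| = 196.8 mA
P = VI cos φ = 8.26 × 0.1968 × cos(-12.36°) = 1.588 W

1.588 W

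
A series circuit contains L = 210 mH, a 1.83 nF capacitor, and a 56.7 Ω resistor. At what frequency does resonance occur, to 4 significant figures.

ω₀ = 1/√(LC) = 1/√(0.21 × 1.83e-09) = 51010 rad/s
f₀ = ω₀/(2π) = 8.119 kHz

8.119 kHz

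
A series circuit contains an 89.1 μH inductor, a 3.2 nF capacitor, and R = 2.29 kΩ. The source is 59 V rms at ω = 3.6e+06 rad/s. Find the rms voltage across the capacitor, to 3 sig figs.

X_L = ωL = 321 Ω
X_C = 1/(ωC) = 86.8 Ω
Net reactance X = X_L − X_C = 234 Ω
Z = 2290 + j234 Ω
|Z| = √(2290² + 234²) = 2300 Ω
I = V/|Z| = 25.6 mA
V_C = I·|Z_C| = 0.0256 × 86.8 = 2.22 V

2.22 V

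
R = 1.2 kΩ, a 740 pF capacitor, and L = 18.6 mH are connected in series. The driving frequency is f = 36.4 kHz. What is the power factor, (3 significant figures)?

0.587

ω = 2πf = 228700 rad/s
X_L = ωL = 4250 Ω
X_C = 1/(ωC) = 5910 Ω
Net reactance X = X_L − X_C = -1650 Ω
Z = 1200 − j1650 Ω
|Z| = √(1200² + 1650²) = 2040 Ω
∠Z = arctan(-1650/1200) = -54.0°
cos φ = cos(-54.0°) = 0.587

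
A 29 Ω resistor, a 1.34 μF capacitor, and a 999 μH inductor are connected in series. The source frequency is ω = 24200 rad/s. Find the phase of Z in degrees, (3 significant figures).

X_L = ωL = 24.2 Ω
X_C = 1/(ωC) = 30.8 Ω
Net reactance X = X_L − X_C = -6.66 Ω
Z = 29.0 − j6.66 Ω
|Z| = √(29.0² + 6.66²) = 29.8 Ω
∠Z = arctan(-6.66/29.0) = -12.9°

-12.9°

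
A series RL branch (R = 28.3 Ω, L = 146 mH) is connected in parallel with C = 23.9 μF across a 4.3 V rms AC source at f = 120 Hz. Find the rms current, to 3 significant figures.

41.9 mA

ω = 2πf = 754.0 rad/s
X_L = ωL = 110 Ω
X_C = 1/(ωC) = 55.5 Ω
Branch 1 (R+jX_L): Z₁ = 28.3 + j110 Ω, |Z₁| = 114 Ω
Branch 2 (−jX_C): Z₂ = −j55.5 Ω
Parallel: Z = Z₁Z₂/(Z₁+Z₂), |Z| = 103 Ω, ∠Z = -77.0°
I = V/|Z| = 4.3/103 = 41.9 mA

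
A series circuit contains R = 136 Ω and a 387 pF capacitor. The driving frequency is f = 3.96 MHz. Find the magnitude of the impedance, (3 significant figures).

171 Ω

ω = 2πf = 2.488e+07 rad/s
X_C = 1/(ωC) = 104 Ω
Z = 136 − j104 Ω
|Z| = √(136² + 104²) = 171 Ω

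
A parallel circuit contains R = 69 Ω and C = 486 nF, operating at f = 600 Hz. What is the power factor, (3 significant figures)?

ω = 2πf = 3770 rad/s
X_C = 1/(ωC) = 546 Ω
Parallel: admittances add. Y = 1/R + jωC
Y = (0.0145 + j0.00183) S
|Y| = 0.0146 S → |Z| = 1/|Y| = 68.5 Ω, ∠Z = −∠Y = -7.21°
cos φ = cos(-7.21°) = 0.992

0.992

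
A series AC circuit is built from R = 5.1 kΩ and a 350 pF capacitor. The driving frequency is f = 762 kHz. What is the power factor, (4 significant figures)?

0.9932

ω = 2πf = 4.788e+06 rad/s
X_C = 1/(ωC) = 596.8 Ω
Z = 5100 − j596.8 Ω
|Z| = √(5100² + 596.8²) = 5135 Ω
∠Z = arctan(-596.8/5100) = -6.674°
cos φ = cos(-6.674°) = 0.9932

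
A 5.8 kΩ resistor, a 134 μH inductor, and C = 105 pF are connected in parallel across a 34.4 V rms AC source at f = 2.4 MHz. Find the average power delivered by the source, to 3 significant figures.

ω = 2πf = 1.508e+07 rad/s
X_L = ωL = 2020 Ω
X_C = 1/(ωC) = 632 Ω
Parallel: admittances add. Y = 1/R + 1/(jωL) + jωC
Y = (0.000172 + j0.00109) S
|Y| = 0.00110 S → |Z| = 1/|Y| = 907 Ω, ∠Z = −∠Y = -81.0°
I = V/|Z| = 37.9 mA
P = VI cos φ = 34.4 × 0.0379 × cos(-81.0°) = 204 mW

204 mW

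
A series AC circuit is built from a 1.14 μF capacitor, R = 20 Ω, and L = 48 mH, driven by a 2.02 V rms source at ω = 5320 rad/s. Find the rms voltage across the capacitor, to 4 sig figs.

3.595 V

X_L = ωL = 255.4 Ω
X_C = 1/(ωC) = 164.9 Ω
Net reactance X = X_L − X_C = 90.47 Ω
Z = 20.00 + j90.47 Ω
|Z| = √(20.00² + 90.47²) = 92.66 Ω
I = V/|Z| = 21.80 mA
V_C = I·|Z_C| = 0.02180 × 164.9 = 3.595 V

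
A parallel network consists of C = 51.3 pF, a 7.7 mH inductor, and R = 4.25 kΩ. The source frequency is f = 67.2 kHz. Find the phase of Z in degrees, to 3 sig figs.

50.5°

ω = 2πf = 422200 rad/s
X_L = ωL = 3250 Ω
X_C = 1/(ωC) = 46200 Ω
Parallel: admittances add. Y = 1/R + 1/(jωL) + jωC
Y = (0.000235 − j0.000286) S
|Y| = 0.000370 S → |Z| = 1/|Y| = 2700 Ω, ∠Z = −∠Y = 50.5°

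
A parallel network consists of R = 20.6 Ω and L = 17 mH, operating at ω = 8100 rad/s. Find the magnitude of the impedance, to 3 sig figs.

20.4 Ω

X_L = ωL = 138 Ω
Parallel: admittances add. Y = 1/R + 1/(jωL)
Y = (0.0485 − j0.00726) S
|Y| = 0.0491 S → |Z| = 1/|Y| = 20.4 Ω, ∠Z = −∠Y = 8.51°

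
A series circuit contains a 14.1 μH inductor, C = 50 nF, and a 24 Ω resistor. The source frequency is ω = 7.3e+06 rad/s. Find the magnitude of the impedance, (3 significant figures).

103 Ω

X_L = ωL = 103 Ω
X_C = 1/(ωC) = 2.74 Ω
Net reactance X = X_L − X_C = 100 Ω
Z = 24.0 + j100 Ω
|Z| = √(24.0² + 100²) = 103 Ω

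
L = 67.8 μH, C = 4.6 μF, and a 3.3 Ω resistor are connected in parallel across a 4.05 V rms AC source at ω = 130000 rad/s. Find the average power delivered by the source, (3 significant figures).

4.97 W

X_L = ωL = 8.81 Ω
X_C = 1/(ωC) = 1.67 Ω
Parallel: admittances add. Y = 1/R + 1/(jωL) + jωC
Y = (0.303 + j0.485) S
|Y| = 0.571 S → |Z| = 1/|Y| = 1.75 Ω, ∠Z = −∠Y = -58.0°
I = V/|Z| = 2.31 A
P = VI cos φ = 4.05 × 2.31 × cos(-58.0°) = 4.97 W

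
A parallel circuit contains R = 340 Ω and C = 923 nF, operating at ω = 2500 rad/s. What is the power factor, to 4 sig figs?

X_C = 1/(ωC) = 433.4 Ω
Parallel: admittances add. Y = 1/R + jωC
Y = (0.002941 + j0.002308) S
|Y| = 0.003738 S → |Z| = 1/|Y| = 267.5 Ω, ∠Z = −∠Y = -38.12°
cos φ = cos(-38.12°) = 0.7868

0.7868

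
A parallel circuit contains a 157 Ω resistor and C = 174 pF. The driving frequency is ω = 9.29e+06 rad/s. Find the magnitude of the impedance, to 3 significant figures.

X_C = 1/(ωC) = 619 Ω
Parallel: admittances add. Y = 1/R + jωC
Y = (0.00637 + j0.00162) S
|Y| = 0.00657 S → |Z| = 1/|Y| = 152 Ω, ∠Z = −∠Y = -14.2°

152 Ω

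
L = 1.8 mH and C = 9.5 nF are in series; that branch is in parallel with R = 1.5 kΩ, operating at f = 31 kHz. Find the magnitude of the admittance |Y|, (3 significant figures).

5.31 mS

ω = 2πf = 194800 rad/s
X_L = ωL = 351 Ω
X_C = 1/(ωC) = 540 Ω
Branch 1: Z₁ = R = 1500 Ω
Branch 2 (series LC): Z₂ = j(X_L − X_C) = −j190 Ω
Parallel: Z = Z₁Z₂/(Z₁+Z₂), |Z| = 188 Ω, ∠Z = -82.8°
|Y| = 1/|Z| = 5.31 mS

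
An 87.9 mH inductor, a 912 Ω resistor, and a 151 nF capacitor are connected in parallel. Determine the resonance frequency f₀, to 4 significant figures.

ω₀ = 1/√(LC) = 1/√(0.0879 × 1.51e-07) = 8680 rad/s
f₀ = ω₀/(2π) = 1.381 kHz

1.381 kHz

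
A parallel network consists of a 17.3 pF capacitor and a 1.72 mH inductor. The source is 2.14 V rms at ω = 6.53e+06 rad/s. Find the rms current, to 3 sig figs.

51.2 μA

X_L = ωL = 11200 Ω
X_C = 1/(ωC) = 8850 Ω
Parallel: admittances add. Y = 1/(jωL) + jωC
Y = (0 + j2.39e-05) S
|Y| = 2.39e-05 S → |Z| = 1/|Y| = 41800 Ω, ∠Z = −∠Y = -90.0°
I = V/|Z| = 2.14/41800 = 51.2 μA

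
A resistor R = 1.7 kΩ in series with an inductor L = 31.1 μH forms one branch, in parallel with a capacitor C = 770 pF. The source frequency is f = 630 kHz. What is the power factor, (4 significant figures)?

0.1911

ω = 2πf = 3.958e+06 rad/s
X_L = ωL = 123.1 Ω
X_C = 1/(ωC) = 328.1 Ω
Branch 1 (R+jX_L): Z₁ = 1700 + j123.1 Ω, |Z₁| = 1704 Ω
Branch 2 (−jX_C): Z₂ = −j328.1 Ω
Parallel: Z = Z₁Z₂/(Z₁+Z₂), |Z| = 326.6 Ω, ∠Z = -78.98°
cos φ = cos(-78.98°) = 0.1911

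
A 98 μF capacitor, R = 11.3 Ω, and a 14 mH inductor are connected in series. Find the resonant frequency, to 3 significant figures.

136 Hz

ω₀ = 1/√(LC) = 1/√(0.014 × 9.8e-05) = 853.7 rad/s
f₀ = ω₀/(2π) = 136 Hz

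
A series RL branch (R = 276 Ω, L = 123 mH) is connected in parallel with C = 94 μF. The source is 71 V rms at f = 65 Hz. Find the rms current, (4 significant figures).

ω = 2πf = 408.4 rad/s
X_L = ωL = 50.23 Ω
X_C = 1/(ωC) = 26.05 Ω
Branch 1 (R+jX_L): Z₁ = 276.0 + j50.23 Ω, |Z₁| = 280.5 Ω
Branch 2 (−jX_C): Z₂ = −j26.05 Ω
Parallel: Z = Z₁Z₂/(Z₁+Z₂), |Z| = 26.38 Ω, ∠Z = -84.69°
I = V/|Z| = 71/26.38 = 2.692 A

2.692 A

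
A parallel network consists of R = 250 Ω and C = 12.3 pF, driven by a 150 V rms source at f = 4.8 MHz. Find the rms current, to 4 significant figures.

ω = 2πf = 3.016e+07 rad/s
X_C = 1/(ωC) = 2696 Ω
Parallel: admittances add. Y = 1/R + jωC
Y = (0.004000 + j0.0003710) S
|Y| = 0.004017 S → |Z| = 1/|Y| = 248.9 Ω, ∠Z = −∠Y = -5.298°
I = V/|Z| = 150/248.9 = 602.6 mA

602.6 mA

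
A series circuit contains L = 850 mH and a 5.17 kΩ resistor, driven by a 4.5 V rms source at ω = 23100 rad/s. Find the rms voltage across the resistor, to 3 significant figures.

1.15 V

X_L = ωL = 19600 Ω
Z = 5170 + j19600 Ω
|Z| = √(5170² + 19600²) = 20300 Ω
I = V/|Z| = 222 μA
V_R = I·|Z_R| = 0.000222 × 5170 = 1.15 V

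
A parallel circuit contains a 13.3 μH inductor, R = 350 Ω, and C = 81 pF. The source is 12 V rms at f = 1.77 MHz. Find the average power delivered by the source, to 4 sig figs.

411.4 mW

ω = 2πf = 1.112e+07 rad/s
X_L = ωL = 147.9 Ω
X_C = 1/(ωC) = 1110 Ω
Parallel: admittances add. Y = 1/R + 1/(jωL) + jωC
Y = (0.002857 − j0.005860) S
|Y| = 0.006519 S → |Z| = 1/|Y| = 153.4 Ω, ∠Z = −∠Y = 64.01°
I = V/|Z| = 78.23 mA
P = VI cos φ = 12 × 0.07823 × cos(64.01°) = 411.4 mW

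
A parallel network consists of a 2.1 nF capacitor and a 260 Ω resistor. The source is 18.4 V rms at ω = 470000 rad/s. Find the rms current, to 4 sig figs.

73.06 mA

X_C = 1/(ωC) = 1013 Ω
Parallel: admittances add. Y = 1/R + jωC
Y = (0.003846 + j0.0009870) S
|Y| = 0.003971 S → |Z| = 1/|Y| = 251.8 Ω, ∠Z = −∠Y = -14.39°
I = V/|Z| = 18.4/251.8 = 73.06 mA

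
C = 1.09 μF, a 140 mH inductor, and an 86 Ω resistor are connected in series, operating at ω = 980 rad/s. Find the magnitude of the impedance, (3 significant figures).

804 Ω

X_L = ωL = 137 Ω
X_C = 1/(ωC) = 936 Ω
Net reactance X = X_L − X_C = -799 Ω
Z = 86.0 − j799 Ω
|Z| = √(86.0² + 799²) = 804 Ω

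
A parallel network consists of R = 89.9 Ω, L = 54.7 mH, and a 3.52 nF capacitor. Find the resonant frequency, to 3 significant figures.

11.5 kHz

ω₀ = 1/√(LC) = 1/√(0.0547 × 3.52e-09) = 72070 rad/s
f₀ = ω₀/(2π) = 11.5 kHz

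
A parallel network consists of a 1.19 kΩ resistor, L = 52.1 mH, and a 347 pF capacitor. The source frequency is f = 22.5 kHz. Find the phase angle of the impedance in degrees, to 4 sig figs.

5.891°

ω = 2πf = 141400 rad/s
X_L = ωL = 7365 Ω
X_C = 1/(ωC) = 20380 Ω
Parallel: admittances add. Y = 1/R + 1/(jωL) + jωC
Y = (0.0008403 − j8.671e-05) S
|Y| = 0.0008448 S → |Z| = 1/|Y| = 1184 Ω, ∠Z = −∠Y = 5.891°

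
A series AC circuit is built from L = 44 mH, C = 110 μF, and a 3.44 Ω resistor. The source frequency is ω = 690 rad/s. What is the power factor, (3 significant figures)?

0.196

X_L = ωL = 30.4 Ω
X_C = 1/(ωC) = 13.2 Ω
Net reactance X = X_L − X_C = 17.2 Ω
Z = 3.44 + j17.2 Ω
|Z| = √(3.44² + 17.2²) = 17.5 Ω
∠Z = arctan(17.2/3.44) = 78.7°
cos φ = cos(78.7°) = 0.196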